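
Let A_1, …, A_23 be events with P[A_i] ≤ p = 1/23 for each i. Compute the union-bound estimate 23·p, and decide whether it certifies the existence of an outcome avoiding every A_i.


Union bound: P[∪_{i=1}^{23} A_i] ≤ Σ_i P[A_i] ≤ 23·p = 23·(1/23) = 1.
Numerically: 1 ≈ 1.000000.
Is 1 < 1? NO.
Since the bound 1 is ≥ 1, the union bound is uninformative here; it does NOT by itself certify existence.

23·p = 1 ≈ 1.000000; existence NOT certified by the union bound.


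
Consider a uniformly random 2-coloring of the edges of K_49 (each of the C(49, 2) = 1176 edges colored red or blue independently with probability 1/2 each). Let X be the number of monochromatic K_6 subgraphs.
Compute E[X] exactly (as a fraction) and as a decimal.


Let X = Σ_S X_S over the C(49, 6) = 13983816 subsets S of size 6, where X_S = 1 if the K_6 on S is monochromatic.
For a fixed S, the K_6 on S has C(6, 2) = 15 edges. P[all 15 edges red] = (1/2)^15, and likewise for blue, so P[monochromatic] = 2·(1/2)^15 = 2^{1 − 15} = 1/16384.
By linearity of expectation: E[X] = C(49, 6) · 2^{1 − 15} = 13983816 · 1/16384 = 1747977/2048.
Numerically: E[X] ≈ 853.504.

E[X] = C(49,6)·2^(1−C(6,2)) = 1747977/2048 ≈ 853.504.


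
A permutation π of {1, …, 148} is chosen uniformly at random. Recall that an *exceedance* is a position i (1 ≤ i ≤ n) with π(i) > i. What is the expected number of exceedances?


Write X = Σ_{i=1}^{148} X_i, where X_i = 1_{π(i) > i}.
For each fixed i, π(i) is uniform over {1, …, 148} (marginal of a uniform permutation), so P[π(i) > i] = (n − i)/n. Summing: Σ_{i=1}^{148} (n − i)/n = (0 + 1 + … + 147)/148 = 148(148 − 1)/(2·148) = (148 − 1)/2.
Hence E[X] = Σ_{i=1}^{148} (148 − i)/148 = 147/2 ≈ 73.500000.

E[X] = 147/2 = 73.500000.


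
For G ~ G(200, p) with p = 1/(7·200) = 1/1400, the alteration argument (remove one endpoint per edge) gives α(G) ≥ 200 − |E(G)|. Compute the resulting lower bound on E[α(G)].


E[|E(G)|] = C(200, 2)·p = 19900 · (1/1400) = 199/14.
E[α(G)] ≥ n − E[|E(G)|] = 200 − 199/14 = 2601/14.
Numerically: ≈ 185.786.
(This is only a lower bound; the true E[α(G)] may be larger.)

E[α(G)] ≥ 2601/14 ≈ 185.786.


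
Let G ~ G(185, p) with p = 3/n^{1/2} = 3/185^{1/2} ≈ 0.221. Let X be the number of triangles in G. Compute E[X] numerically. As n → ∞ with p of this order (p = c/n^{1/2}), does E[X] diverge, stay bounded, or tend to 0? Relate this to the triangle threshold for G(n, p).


Number of potential triangles: C(185, 3) = 1038220.
Each occurs with probability p³ ≈ (0.221)³ ≈ 1.07302e-02.
By linearity: E[X] = C(185, 3)·p³ ≈ 1038220 · 1.07302e-02 ≈ 11140.266.
Since α = 1/2 < 1, p = c/n^{1/2} ≫ 1/n is above the triangle threshold p ~ 1/n. Asymptotically E[X] ~ (c³/6)·n^{3(1−α)} = (3³/6)·n^{1.5} → ∞; triangles are abundant w.h.p.

E[X] ≈ 11140.266; in regime p = Θ(1/n^{1/2}) E[X] diverges (above the triangle threshold p ~ 1/n).


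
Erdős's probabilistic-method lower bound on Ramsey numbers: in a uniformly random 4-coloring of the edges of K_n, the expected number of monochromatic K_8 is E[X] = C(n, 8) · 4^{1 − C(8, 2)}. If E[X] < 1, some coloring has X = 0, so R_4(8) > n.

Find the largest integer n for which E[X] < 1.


We need C(n, 8) · 4^{1 − 28} < 1, i.e. C(n, 8) < 4^{28 − 1} = 18014398509481984.
Check values of n near the boundary:
  n = 404: C(404, 8) = 16415071523485570; 16415071523485570 < 18014398509481984? YES
  n = 405: C(405, 8) = 16745853821188050; 16745853821188050 < 18014398509481984? YES
  n = 406: C(406, 8) = 17082453897995850; 17082453897995850 < 18014398509481984? YES
  n = 407: C(407, 8) = 17424959239309050; 17424959239309050 < 18014398509481984? YES
  n = 408: C(408, 8) = 17773458424095231; 17773458424095231 < 18014398509481984? YES
  n = 409: C(409, 8) = 18128041135797879; 18128041135797879 < 18014398509481984? NO
The largest n with C(n, 8) < 18014398509481984 is n = 408 (where E[X] = 17773458424095231/18014398509481984 ≈ 0.986625). Hence R_4(8) > 408, i.e. R_4(8) ≥ 409.

Largest n = 408; hence R_4(8) > 408.


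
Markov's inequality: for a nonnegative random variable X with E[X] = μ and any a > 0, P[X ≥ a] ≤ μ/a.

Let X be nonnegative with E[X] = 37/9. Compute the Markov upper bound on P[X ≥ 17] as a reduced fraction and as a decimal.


μ = E[X] = 37/9, a = 17.
Markov: P[X ≥ 17] ≤ μ/a = (37/9)/17 = 37/153.
Numerically: ≈ 0.24183.
(Since a = 17 > μ = 4.11111, the bound 37/153 is < 1 and informative.)

P[X ≥ 17] ≤ 37/153 ≈ 0.24183.


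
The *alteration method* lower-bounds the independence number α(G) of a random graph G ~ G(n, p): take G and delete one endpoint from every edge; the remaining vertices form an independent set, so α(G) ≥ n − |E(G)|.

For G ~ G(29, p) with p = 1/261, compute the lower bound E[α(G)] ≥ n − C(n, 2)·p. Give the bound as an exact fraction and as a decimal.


E[|E(G)|] = C(29, 2)·p = 406 · (1/261) = 14/9.
E[α(G)] ≥ n − E[|E(G)|] = 29 − 14/9 = 247/9.
Numerically: ≈ 27.44444.
(This is only a lower bound; the true E[α(G)] may be larger.)

E[α(G)] ≥ 247/9 ≈ 27.44444.


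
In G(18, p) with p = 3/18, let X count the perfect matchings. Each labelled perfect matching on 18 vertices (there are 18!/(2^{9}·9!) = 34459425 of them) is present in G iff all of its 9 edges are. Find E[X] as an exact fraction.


K_18 has 18!/(2^{9}·9!) = 34459425 labelled perfect matchings.
For each such perfect matching H, let X_H = 1 if all 9 edges of H are present in G. Then P[X_H = 1] = p^{9} = (1/6)^{9} = 1/10077696.
By linearity of expectation: E[X] = Σ_H E[X_H] = 34459425 · p^{9} = 34459425 · 1/10077696 = 425425/124416.
Numerically: E[X] ≈ 3.41938.

E[X] = 34459425 · (1/6)^{9} = 425425/124416 ≈ 3.41938.


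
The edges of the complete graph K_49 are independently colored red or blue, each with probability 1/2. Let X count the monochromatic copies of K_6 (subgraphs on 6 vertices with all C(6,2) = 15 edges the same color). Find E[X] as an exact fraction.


Let X = Σ_S X_S over the C(49, 6) = 13983816 subsets S of size 6, where X_S = 1 if the K_6 on S is monochromatic.
For a fixed S, the K_6 on S has C(6, 2) = 15 edges. P[all 15 edges red] = (1/2)^15, and likewise for blue, so P[monochromatic] = 2·(1/2)^15 = 2^{1 − 15} = 1/16384.
By linearity of expectation: E[X] = C(49, 6) · 2^{1 − 15} = 13983816 · 1/16384 = 1747977/2048.
Numerically: E[X] ≈ 853.504395.

E[X] = C(49,6)·2^(1−C(6,2)) = 1747977/2048 ≈ 853.504395.


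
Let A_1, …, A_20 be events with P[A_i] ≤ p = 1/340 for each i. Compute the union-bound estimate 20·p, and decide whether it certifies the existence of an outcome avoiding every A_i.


Union bound: P[∪_{i=1}^{20} A_i] ≤ Σ_i P[A_i] ≤ 20·p = 20·(1/340) = 1/17.
Numerically: 1/17 ≈ 0.0588235.
Is 1/17 < 1? YES.
Since P[∪ A_i] ≤ 1/17 < 1, the complement has P[∩ A_i^c] ≥ 1 − 1/17 = 16/17 > 0, so some outcome avoids every A_i.

20·p = 1/17 ≈ 0.0588235; existence CERTIFIED by the union bound.


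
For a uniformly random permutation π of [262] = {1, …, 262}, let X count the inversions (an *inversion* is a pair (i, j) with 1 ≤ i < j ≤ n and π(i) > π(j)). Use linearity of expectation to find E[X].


Write X = Σ X_I over the C(262, 2) = 34191 pairs i < j, with X_I the indicator of one inversion.
There are 34191 indicators.
For each fixed pair i < j, the values π(i) and π(j) are two distinct elements of {1, …, 262} in uniformly random order; by symmetry P[π(i) > π(j)] = 1/2.
By linearity: E[X] = 34191 · (1/2) = C(262, 2) · (1/2) = 34191/2 = 34191/2 ≈ 17095.5000.

E[X] = 34191/2 = 17095.5000.


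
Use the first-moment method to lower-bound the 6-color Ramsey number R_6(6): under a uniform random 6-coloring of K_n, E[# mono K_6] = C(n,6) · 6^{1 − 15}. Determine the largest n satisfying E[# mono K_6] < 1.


We need C(n, 6) · 6^{1 − 15} < 1, i.e. C(n, 6) < 6^{15 − 1} = 78364164096.
Check values of n near the boundary:
  n = 192: C(192, 6) = 64300886496; 64300886496 < 78364164096? YES
  n = 193: C(193, 6) = 66364016544; 66364016544 < 78364164096? YES
  n = 194: C(194, 6) = 68482017072; 68482017072 < 78364164096? YES
  n = 195: C(195, 6) = 70656049360; 70656049360 < 78364164096? YES
  n = 196: C(196, 6) = 72887293024; 72887293024 < 78364164096? YES
  n = 197: C(197, 6) = 75176946208; 75176946208 < 78364164096? YES
  n = 198: C(198, 6) = 77526225777; 77526225777 < 78364164096? YES
  n = 199: C(199, 6) = 79936367511; 79936367511 < 78364164096? NO
The largest n with C(n, 6) < 78364164096 is n = 198 (where E[X] = 25842075259/26121388032 ≈ 0.989307). Hence R_6(6) > 198, i.e. R_6(6) ≥ 199.

Largest n = 198; hence R_6(6) > 198.


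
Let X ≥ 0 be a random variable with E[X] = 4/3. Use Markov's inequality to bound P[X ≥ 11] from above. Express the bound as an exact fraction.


μ = E[X] = 4/3, a = 11.
Markov: P[X ≥ 11] ≤ μ/a = (4/3)/11 = 4/33.
Numerically: ≈ 0.121212.
(Since a = 11 > μ = 1.333333, the bound 4/33 is < 1 and informative.)

P[X ≥ 11] ≤ 4/33 ≈ 0.121212.


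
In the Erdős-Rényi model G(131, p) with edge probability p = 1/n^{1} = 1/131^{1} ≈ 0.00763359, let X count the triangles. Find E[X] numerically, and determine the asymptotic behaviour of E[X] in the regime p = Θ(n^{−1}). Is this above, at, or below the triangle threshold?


Number of potential triangles: C(131, 3) = 366145.
Each occurs with probability p³ ≈ (0.00763359)³ ≈ 4.44821851e-07.
By linearity: E[X] = C(131, 3)·p³ ≈ 366145 · 4.44821851e-07 ≈ 0.162869.
Here α = 1, so p = 1/n is exactly at the triangle threshold p ~ 1/n. Asymptotically E[X] → c³/6 = 1³/6 = 1/6 ≈ 0.166667, a bounded constant. In this regime the triangle count is asymptotically Poisson(c³/6).

E[X] ≈ 0.162869; in regime p = Θ(1/n^{1}) E[X] stays bounded (at the triangle threshold p ~ 1/n).


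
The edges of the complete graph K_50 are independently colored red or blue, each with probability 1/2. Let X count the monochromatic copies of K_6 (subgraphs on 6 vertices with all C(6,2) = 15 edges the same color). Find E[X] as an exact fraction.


Let X = Σ_S X_S over the C(50, 6) = 15890700 subsets S of size 6, where X_S = 1 if the K_6 on S is monochromatic.
For a fixed S, the K_6 on S has C(6, 2) = 15 edges. P[all 15 edges red] = (1/2)^15, and likewise for blue, so P[monochromatic] = 2·(1/2)^15 = 2^{1 − 15} = 1/16384.
By linearity: E[X] = C(50, 6) · 2^{1 − 15} = 15890700 · 1/16384 = 3972675/4096.
Numerically: E[X] ≈ 969.89136.

E[X] = C(50,6)·2^(1−C(6,2)) = 3972675/4096 ≈ 969.89136.


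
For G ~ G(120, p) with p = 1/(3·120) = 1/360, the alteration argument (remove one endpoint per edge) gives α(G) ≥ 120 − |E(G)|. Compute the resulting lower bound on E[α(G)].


E[|E(G)|] = C(120, 2)·p = 7140 · (1/360) = 119/6.
E[α(G)] ≥ n − E[|E(G)|] = 120 − 119/6 = 601/6.
Numerically: ≈ 100.16667.
(This is only a lower bound; the true E[α(G)] may be larger.)

E[α(G)] ≥ 601/6 ≈ 100.16667.


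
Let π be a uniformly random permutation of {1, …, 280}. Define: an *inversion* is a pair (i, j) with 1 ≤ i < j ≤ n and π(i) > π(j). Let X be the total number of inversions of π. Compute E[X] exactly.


Write X = Σ X_I over the C(280, 2) = 39060 pairs i < j, with X_I the indicator of one inversion.
There are 39060 indicators.
For each fixed pair i < j, the values π(i) and π(j) are two distinct elements of {1, …, 280} in uniformly random order; by symmetry P[π(i) > π(j)] = 1/2.
By linearity: E[X] = 39060 · (1/2) = C(280, 2) · (1/2) = 39060/2 = 19530 ≈ 19530.00000.

E[X] = 19530 = 19530.00000.


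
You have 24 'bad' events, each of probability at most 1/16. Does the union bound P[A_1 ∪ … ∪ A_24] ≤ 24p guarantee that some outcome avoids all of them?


Union bound: P[∪_{i=1}^{24} A_i] ≤ Σ_i P[A_i] ≤ 24·p = 24·(1/16) = 3/2.
Numerically: 3/2 ≈ 1.50000.
Is 3/2 < 1? NO.
Since the bound 3/2 is ≥ 1, the union bound is uninformative here; it does NOT by itself certify existence.

24·p = 3/2 ≈ 1.50000; existence NOT certified by the union bound.


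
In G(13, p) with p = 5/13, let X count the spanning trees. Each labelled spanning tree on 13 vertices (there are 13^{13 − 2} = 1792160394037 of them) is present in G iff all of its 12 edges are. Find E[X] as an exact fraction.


K_13 has 13^{13 − 2} = 1792160394037 labelled spanning trees.
For each such spanning tree H, let X_H = 1 if all 12 edges of H are present in G. Then P[X_H = 1] = p^{12} = (5/13)^{12} = 244140625/23298085122481.
Summing the indicators: E[X] = Σ_H E[X_H] = 1792160394037 · p^{12} = 1792160394037 · 244140625/23298085122481 = 244140625/13.
Numerically: E[X] ≈ 1.878e+07.

E[X] = 1792160394037 · (5/13)^{12} = 244140625/13 ≈ 1.878e+07.


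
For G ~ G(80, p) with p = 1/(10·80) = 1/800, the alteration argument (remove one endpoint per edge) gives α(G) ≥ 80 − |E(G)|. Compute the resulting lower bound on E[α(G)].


E[|E(G)|] = C(80, 2)·p = 3160 · (1/800) = 79/20.
E[α(G)] ≥ n − E[|E(G)|] = 80 − 79/20 = 1521/20.
Numerically: ≈ 76.050.
(This is only a lower bound; the true E[α(G)] may be larger.)

E[α(G)] ≥ 1521/20 ≈ 76.050.


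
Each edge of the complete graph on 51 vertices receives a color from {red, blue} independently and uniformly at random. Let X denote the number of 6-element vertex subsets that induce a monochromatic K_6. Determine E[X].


Let X = Σ_S X_S over the C(51, 6) = 18009460 subsets S of size 6, where X_S = 1 if the K_6 on S is monochromatic.
For a fixed S, the K_6 on S has C(6, 2) = 15 edges. P[all 15 edges red] = (1/2)^15, and likewise for blue, so P[monochromatic] = 2·(1/2)^15 = 2^{1 − 15} = 1/16384.
By linearity of expectation: E[X] = C(51, 6) · 2^{1 − 15} = 18009460 · 1/16384 = 4502365/4096.
Numerically: E[X] ≈ 1099.210205.

E[X] = C(51,6)·2^(1−C(6,2)) = 4502365/4096 ≈ 1099.210205.


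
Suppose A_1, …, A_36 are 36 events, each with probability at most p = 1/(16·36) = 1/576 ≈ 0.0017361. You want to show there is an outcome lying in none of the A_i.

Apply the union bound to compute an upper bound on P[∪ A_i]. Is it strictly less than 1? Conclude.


Union bound: P[∪_{i=1}^{36} A_i] ≤ Σ_i P[A_i] ≤ 36·p = 36·(1/576) = 1/16.
Numerically: 1/16 ≈ 0.0625000.
Is 1/16 < 1? YES.
Since P[∪ A_i] ≤ 1/16 < 1, the complement has P[∩ A_i^c] ≥ 1 − 1/16 = 15/16 > 0, so some outcome avoids every A_i.

36·p = 1/16 ≈ 0.0625000; existence CERTIFIED by the union bound.


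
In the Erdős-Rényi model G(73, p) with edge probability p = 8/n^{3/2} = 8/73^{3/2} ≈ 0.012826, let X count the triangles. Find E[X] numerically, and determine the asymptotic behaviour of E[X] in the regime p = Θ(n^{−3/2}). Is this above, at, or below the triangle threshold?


Number of potential triangles: C(73, 3) = 62196.
Each occurs with probability p³ ≈ (0.012826)³ ≈ 2.1101683e-06.
By linearity: E[X] = C(73, 3)·p³ ≈ 62196 · 2.1101683e-06 ≈ 0.13124.
Since α = 3/2 > 1, p = c/n^{3/2} = o(1/n) is below the triangle threshold p ~ 1/n. Asymptotically E[X] ~ (c³/6)·n^{3(1−α)} = (8³/6)·n^{-1.5} → 0, so by Markov's inequality G has no triangles w.h.p.

E[X] ≈ 0.13124; in regime p = Θ(1/n^{3/2}) E[X] tends to 0 (below the triangle threshold p ~ 1/n).


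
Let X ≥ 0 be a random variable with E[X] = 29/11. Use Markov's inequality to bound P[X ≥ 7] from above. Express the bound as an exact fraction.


μ = E[X] = 29/11, a = 7.
Markov: P[X ≥ 7] ≤ μ/a = (29/11)/7 = 29/77.
Numerically: ≈ 0.3766.
(Since a = 7 > μ = 2.6364, the bound 29/77 is < 1 and informative.)

P[X ≥ 7] ≤ 29/77 ≈ 0.3766.


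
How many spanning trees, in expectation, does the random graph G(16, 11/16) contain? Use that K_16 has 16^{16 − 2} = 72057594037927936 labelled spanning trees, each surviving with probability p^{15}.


K_16 has 16^{16 − 2} = 72057594037927936 labelled spanning trees.
For each such spanning tree H, let X_H = 1 if all 15 edges of H are present in G. Then P[X_H = 1] = p^{15} = (11/16)^{15} = 4177248169415651/1152921504606846976.
By linearity of expectation: E[X] = Σ_H E[X_H] = 72057594037927936 · p^{15} = 72057594037927936 · 4177248169415651/1152921504606846976 = 4177248169415651/16.
Numerically: E[X] ≈ 2.61078e+14.

E[X] = 72057594037927936 · (11/16)^{15} = 4177248169415651/16 ≈ 2.61078e+14.


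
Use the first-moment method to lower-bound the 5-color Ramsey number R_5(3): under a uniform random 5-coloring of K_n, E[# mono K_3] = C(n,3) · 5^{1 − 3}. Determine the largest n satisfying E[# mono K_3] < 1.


We need C(n, 3) · 5^{1 − 3} < 1, i.e. C(n, 3) < 5^{3 − 1} = 25.
Check values of n near the boundary:
  n = 5: C(5, 3) = 10; 10 < 25? YES
  n = 6: C(6, 3) = 20; 20 < 25? YES
  n = 7: C(7, 3) = 35; 35 < 25? NO
  n = 8: C(8, 3) = 56; 56 < 25? NO
  n = 9: C(9, 3) = 84; 84 < 25? NO
The largest n with C(n, 3) < 25 is n = 6 (where E[X] = 4/5 ≈ 0.8000). Hence R_5(3) > 6, i.e. R_5(3) ≥ 7.

Largest n = 6; hence R_5(3) > 6.


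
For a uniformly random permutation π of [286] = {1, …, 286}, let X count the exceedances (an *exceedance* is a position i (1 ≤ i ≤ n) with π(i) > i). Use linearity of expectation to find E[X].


Write X = Σ_{i=1}^{286} X_i, where X_i = 1_{π(i) > i}.
For each fixed i, π(i) is uniform over {1, …, 286} (marginal of a uniform permutation), so P[π(i) > i] = (n − i)/n. Summing: Σ_{i=1}^{286} (n − i)/n = (0 + 1 + … + 285)/286 = 286(286 − 1)/(2·286) = (286 − 1)/2.
Hence E[X] = Σ_{i=1}^{286} (286 − i)/286 = 285/2 ≈ 142.5000.

E[X] = 285/2 = 142.5000.


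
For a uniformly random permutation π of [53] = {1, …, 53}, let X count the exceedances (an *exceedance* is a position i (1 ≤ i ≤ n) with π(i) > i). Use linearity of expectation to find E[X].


Write X = Σ_{i=1}^{53} X_i, where X_i = 1_{π(i) > i}.
For each fixed i, π(i) is uniform over {1, …, 53} (marginal of a uniform permutation), so P[π(i) > i] = (n − i)/n. Summing: Σ_{i=1}^{53} (n − i)/n = (0 + 1 + … + 52)/53 = 53(53 − 1)/(2·53) = (53 − 1)/2.
Hence E[X] = Σ_{i=1}^{53} (53 − i)/53 = 26 ≈ 26.000.

E[X] = 26 = 26.000.


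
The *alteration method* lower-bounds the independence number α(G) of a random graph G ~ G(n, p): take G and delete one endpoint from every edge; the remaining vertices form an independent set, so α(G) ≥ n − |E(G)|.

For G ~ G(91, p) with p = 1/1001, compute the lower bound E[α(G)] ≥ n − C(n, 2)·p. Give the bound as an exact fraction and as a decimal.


E[|E(G)|] = C(91, 2)·p = 4095 · (1/1001) = 45/11.
E[α(G)] ≥ n − E[|E(G)|] = 91 − 45/11 = 956/11.
Numerically: ≈ 86.9091.
(This is only a lower bound; the true E[α(G)] may be larger.)

E[α(G)] ≥ 956/11 ≈ 86.9091.


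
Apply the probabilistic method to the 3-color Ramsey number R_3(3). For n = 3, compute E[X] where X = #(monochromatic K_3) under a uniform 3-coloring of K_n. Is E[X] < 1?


E[X] = C(3, 3) · 3^{1 − 3} = 1 · 3^{−2} = 1/9.
As a reduced fraction: E[X] = 1/9 ≈ 0.11111.
Is E[X] < 1? YES.
Since E[X] < 1, there exists a 3-coloring of K_{3} with no monochromatic K_3; hence R_3(3) > 3.

E[X] = 1/9 ≈ 0.11111; E[X] < 1, so R_3(3) > 3.


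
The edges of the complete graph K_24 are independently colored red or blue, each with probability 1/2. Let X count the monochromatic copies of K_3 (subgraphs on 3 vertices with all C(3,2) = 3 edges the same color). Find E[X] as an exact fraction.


Let X = Σ_S X_S over the C(24, 3) = 2024 subsets S of size 3, where X_S = 1 if the K_3 on S is monochromatic.
For a fixed S, the K_3 on S has C(3, 2) = 3 edges. P[all 3 edges red] = (1/2)^3, and likewise for blue, so P[monochromatic] = 2·(1/2)^3 = 2^{1 − 3} = 1/4.
Summing: E[X] = C(24, 3) · 2^{1 − 3} = 2024 · 1/4 = 506.
Numerically: E[X] ≈ 506.00000.

E[X] = C(24,3)·2^(1−C(3,2)) = 506 ≈ 506.00000.


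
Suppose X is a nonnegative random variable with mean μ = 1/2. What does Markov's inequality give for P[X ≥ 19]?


μ = E[X] = 1/2, a = 19.
Markov: P[X ≥ 19] ≤ μ/a = (1/2)/19 = 1/38.
Numerically: ≈ 0.0263.
(Since a = 19 > μ = 0.5000, the bound 1/38 is < 1 and informative.)

P[X ≥ 19] ≤ 1/38 ≈ 0.0263.


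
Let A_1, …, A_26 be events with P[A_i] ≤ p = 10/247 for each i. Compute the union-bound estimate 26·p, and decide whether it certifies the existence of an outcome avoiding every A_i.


Union bound: P[∪_{i=1}^{26} A_i] ≤ Σ_i P[A_i] ≤ 26·p = 26·(10/247) = 20/19.
Numerically: 20/19 ≈ 1.0526316.
Is 20/19 < 1? NO.
Since the bound 20/19 is ≥ 1, the union bound is uninformative here; it does NOT by itself certify existence.

26·p = 20/19 ≈ 1.0526316; existence NOT certified by the union bound.


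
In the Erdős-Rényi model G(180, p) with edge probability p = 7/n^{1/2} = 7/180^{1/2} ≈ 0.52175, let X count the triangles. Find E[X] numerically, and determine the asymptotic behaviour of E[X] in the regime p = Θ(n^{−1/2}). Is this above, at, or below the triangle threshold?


Number of potential triangles: C(180, 3) = 955860.
Each occurs with probability p³ ≈ (0.52175)³ ≈ 1.4203173e-01.
By linearity: E[X] = C(180, 3)·p³ ≈ 955860 · 1.4203173e-01 ≈ 135762.44489.
Since α = 1/2 < 1, p = c/n^{1/2} ≫ 1/n is above the triangle threshold p ~ 1/n. Asymptotically E[X] ~ (c³/6)·n^{3(1−α)} = (7³/6)·n^{1.5} → ∞; triangles are abundant w.h.p.

E[X] ≈ 135762.44489; in regime p = Θ(1/n^{1/2}) E[X] diverges (above the triangle threshold p ~ 1/n).


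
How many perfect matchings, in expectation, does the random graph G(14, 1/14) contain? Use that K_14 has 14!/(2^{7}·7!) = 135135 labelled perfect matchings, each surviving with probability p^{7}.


K_14 has 14!/(2^{7}·7!) = 135135 labelled perfect matchings.
For each such perfect matching H, let X_H = 1 if all 7 edges of H are present in G. Then P[X_H = 1] = p^{7} = (1/14)^{7} = 1/105413504.
Summing the indicators: E[X] = Σ_H E[X_H] = 135135 · p^{7} = 135135 · 1/105413504 = 19305/15059072.
Numerically: E[X] ≈ 0.001282.

E[X] = 135135 · (1/14)^{7} = 19305/15059072 ≈ 0.001282.


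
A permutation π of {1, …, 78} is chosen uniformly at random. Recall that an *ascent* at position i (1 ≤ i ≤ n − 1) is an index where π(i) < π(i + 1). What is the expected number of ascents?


Write X = Σ X_I over i = 1, …, 77, with X_I the indicator of one ascent.
There are 77 indicators.
For each fixed i, the pair (π(i), π(i+1)) is a uniformly random ordered pair of distinct values from {1, …, 78}; by symmetry P[π(i) < π(i+1)] = 1/2.
By linearity: E[X] = 77 · (1/2) = (78 − 1) · (1/2) = 77/2 ≈ 38.500000.

E[X] = 77/2 = 38.500000.


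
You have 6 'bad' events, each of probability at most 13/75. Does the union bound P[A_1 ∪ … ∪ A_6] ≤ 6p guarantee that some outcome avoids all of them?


Union bound: P[∪_{i=1}^{6} A_i] ≤ Σ_i P[A_i] ≤ 6·p = 6·(13/75) = 26/25.
Numerically: 26/25 ≈ 1.04000.
Is 26/25 < 1? NO.
Since the bound 26/25 is ≥ 1, the union bound is uninformative here; it does NOT by itself certify existence.

6·p = 26/25 ≈ 1.04000; existence NOT certified by the union bound.


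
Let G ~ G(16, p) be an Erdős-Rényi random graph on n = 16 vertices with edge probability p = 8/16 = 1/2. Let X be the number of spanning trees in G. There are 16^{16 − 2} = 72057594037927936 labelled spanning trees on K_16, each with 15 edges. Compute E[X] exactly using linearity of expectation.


K_16 has 16^{16 − 2} = 72057594037927936 labelled spanning trees.
For each such spanning tree H, let X_H = 1 if all 15 edges of H are present in G. Then P[X_H = 1] = p^{15} = (1/2)^{15} = 1/32768.
By linearity of expectation: E[X] = Σ_H E[X_H] = 72057594037927936 · p^{15} = 72057594037927936 · 1/32768 = 2199023255552.
Numerically: E[X] ≈ 2.2e+12.

E[X] = 72057594037927936 · (1/2)^{15} = 2199023255552 ≈ 2.2e+12.


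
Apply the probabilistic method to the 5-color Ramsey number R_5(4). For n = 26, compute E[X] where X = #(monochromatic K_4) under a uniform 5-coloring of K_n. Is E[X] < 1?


E[X] = C(26, 4) · 5^{1 − 6} = 14950 · 5^{−5} = 14950/3125.
As a reduced fraction: E[X] = 598/125 ≈ 4.784000.
Is E[X] < 1? NO.
Since E[X] ≥ 1, the first-moment bound is inconclusive at n = 26; it does NOT by itself certify R_5(4) > 26.

E[X] = 598/125 ≈ 4.784000; E[X] ≥ 1; first-moment method inconclusive here.


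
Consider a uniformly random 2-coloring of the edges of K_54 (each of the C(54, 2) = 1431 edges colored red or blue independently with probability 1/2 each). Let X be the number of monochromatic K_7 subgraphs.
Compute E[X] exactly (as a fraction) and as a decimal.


Let X = Σ_S X_S over the C(54, 7) = 177100560 subsets S of size 7, where X_S = 1 if the K_7 on S is monochromatic.
For a fixed S, the K_7 on S has C(7, 2) = 21 edges. P[all 21 edges red] = (1/2)^21, and likewise for blue, so P[monochromatic] = 2·(1/2)^21 = 2^{1 − 21} = 1/1048576.
Summing: E[X] = C(54, 7) · 2^{1 − 21} = 177100560 · 1/1048576 = 11068785/65536.
Numerically: E[X] ≈ 168.896.

E[X] = C(54,7)·2^(1−C(7,2)) = 11068785/65536 ≈ 168.896.


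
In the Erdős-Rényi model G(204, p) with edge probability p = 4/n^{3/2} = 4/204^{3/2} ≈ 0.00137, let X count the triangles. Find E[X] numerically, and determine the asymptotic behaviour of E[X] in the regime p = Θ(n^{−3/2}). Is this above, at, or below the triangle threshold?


Number of potential triangles: C(204, 3) = 1394204.
Each occurs with probability p³ ≈ (0.00137)³ ≈ 2.58728e-09.
By linearity: E[X] = C(204, 3)·p³ ≈ 1394204 · 2.58728e-09 ≈ 0.004.
Since α = 3/2 > 1, p = c/n^{3/2} = o(1/n) is below the triangle threshold p ~ 1/n. Asymptotically E[X] ~ (c³/6)·n^{3(1−α)} = (4³/6)·n^{-1.5} → 0, so by Markov's inequality G has no triangles w.h.p.

E[X] ≈ 0.004; in regime p = Θ(1/n^{3/2}) E[X] tends to 0 (below the triangle threshold p ~ 1/n).


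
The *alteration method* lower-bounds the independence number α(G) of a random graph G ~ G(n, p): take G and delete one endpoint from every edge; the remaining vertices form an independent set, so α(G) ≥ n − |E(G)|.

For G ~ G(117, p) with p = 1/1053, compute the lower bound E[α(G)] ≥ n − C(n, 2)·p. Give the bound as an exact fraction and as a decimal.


E[|E(G)|] = C(117, 2)·p = 6786 · (1/1053) = 58/9.
E[α(G)] ≥ n − E[|E(G)|] = 117 − 58/9 = 995/9.
Numerically: ≈ 110.555556.
(This is only a lower bound; the true E[α(G)] may be larger.)

E[α(G)] ≥ 995/9 ≈ 110.555556.


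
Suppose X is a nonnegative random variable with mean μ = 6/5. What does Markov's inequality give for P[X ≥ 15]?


μ = E[X] = 6/5, a = 15.
Markov: P[X ≥ 15] ≤ μ/a = (6/5)/15 = 2/25.
Numerically: ≈ 0.080000.
(Since a = 15 > μ = 1.200000, the bound 2/25 is < 1 and informative.)

P[X ≥ 15] ≤ 2/25 ≈ 0.080000.


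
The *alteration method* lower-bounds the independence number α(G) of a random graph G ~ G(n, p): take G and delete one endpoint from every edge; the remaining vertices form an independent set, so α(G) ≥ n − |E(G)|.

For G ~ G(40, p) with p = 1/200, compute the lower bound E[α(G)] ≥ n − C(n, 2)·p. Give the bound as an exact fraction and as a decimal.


E[|E(G)|] = C(40, 2)·p = 780 · (1/200) = 39/10.
E[α(G)] ≥ n − E[|E(G)|] = 40 − 39/10 = 361/10.
Numerically: ≈ 36.10000.
(This is only a lower bound; the true E[α(G)] may be larger.)

E[α(G)] ≥ 361/10 ≈ 36.10000.


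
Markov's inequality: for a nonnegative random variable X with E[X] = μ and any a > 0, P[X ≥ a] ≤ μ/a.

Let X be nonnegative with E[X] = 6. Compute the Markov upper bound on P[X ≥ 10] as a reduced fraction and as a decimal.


μ = E[X] = 6, a = 10.
Markov: P[X ≥ 10] ≤ μ/a = (6)/10 = 3/5.
Numerically: ≈ 0.6000.
(Since a = 10 > μ = 6.0000, the bound 3/5 is < 1 and informative.)

P[X ≥ 10] ≤ 3/5 ≈ 0.6000.


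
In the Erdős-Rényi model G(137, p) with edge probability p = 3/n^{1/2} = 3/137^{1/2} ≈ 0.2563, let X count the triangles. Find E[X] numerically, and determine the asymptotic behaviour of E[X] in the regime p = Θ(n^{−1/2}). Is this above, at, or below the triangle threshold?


Number of potential triangles: C(137, 3) = 419220.
Each occurs with probability p³ ≈ (0.2563)³ ≈ 1.683771e-02.
By linearity: E[X] = C(137, 3)·p³ ≈ 419220 · 1.683771e-02 ≈ 7058.7030.
Since α = 1/2 < 1, p = c/n^{1/2} ≫ 1/n is above the triangle threshold p ~ 1/n. Asymptotically E[X] ~ (c³/6)·n^{3(1−α)} = (3³/6)·n^{1.5} → ∞; triangles are abundant w.h.p.

E[X] ≈ 7058.7030; in regime p = Θ(1/n^{1/2}) E[X] diverges (above the triangle threshold p ~ 1/n).


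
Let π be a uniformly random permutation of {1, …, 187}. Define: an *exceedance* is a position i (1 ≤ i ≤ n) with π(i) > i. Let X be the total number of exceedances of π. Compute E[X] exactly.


Write X = Σ_{i=1}^{187} X_i, where X_i = 1_{π(i) > i}.
For each fixed i, π(i) is uniform over {1, …, 187} (marginal of a uniform permutation), so P[π(i) > i] = (n − i)/n. Summing: Σ_{i=1}^{187} (n − i)/n = (0 + 1 + … + 186)/187 = 187(187 − 1)/(2·187) = (187 − 1)/2.
Hence E[X] = Σ_{i=1}^{187} (187 − i)/187 = 93 ≈ 93.000000.

E[X] = 93 = 93.000000.


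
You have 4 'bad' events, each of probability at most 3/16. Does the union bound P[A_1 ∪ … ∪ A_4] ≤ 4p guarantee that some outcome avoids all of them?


Union bound: P[∪_{i=1}^{4} A_i] ≤ Σ_i P[A_i] ≤ 4·p = 4·(3/16) = 3/4.
Numerically: 3/4 ≈ 0.750.
Is 3/4 < 1? YES.
Since P[∪ A_i] ≤ 3/4 < 1, the complement has P[∩ A_i^c] ≥ 1 − 3/4 = 1/4 > 0, so some outcome avoids every A_i.

4·p = 3/4 ≈ 0.750; existence CERTIFIED by the union bound.


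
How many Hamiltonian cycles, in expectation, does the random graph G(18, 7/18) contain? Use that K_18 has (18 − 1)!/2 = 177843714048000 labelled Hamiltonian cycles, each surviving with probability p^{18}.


K_18 has (18 − 1)!/2 = 177843714048000 labelled Hamiltonian cycles.
For each such Hamiltonian cycle H, let X_H = 1 if all 18 edges of H are present in G. Then P[X_H = 1] = p^{18} = (7/18)^{18} = 1628413597910449/39346408075296537575424.
Summing the indicators: E[X] = Σ_H E[X_H] = 177843714048000 · p^{18} = 177843714048000 · 1628413597910449/39346408075296537575424 = 24246874921186846803875/3294258113514384.
Numerically: E[X] ≈ 7.3603e+06.

E[X] = 177843714048000 · (7/18)^{18} = 24246874921186846803875/3294258113514384 ≈ 7.3603e+06.


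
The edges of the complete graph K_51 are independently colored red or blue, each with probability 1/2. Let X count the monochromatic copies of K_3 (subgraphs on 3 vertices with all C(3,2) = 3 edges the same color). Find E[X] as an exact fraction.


Let X = Σ_S X_S over the C(51, 3) = 20825 subsets S of size 3, where X_S = 1 if the K_3 on S is monochromatic.
For a fixed S, the K_3 on S has C(3, 2) = 3 edges. P[all 3 edges red] = (1/2)^3, and likewise for blue, so P[monochromatic] = 2·(1/2)^3 = 2^{1 − 3} = 1/4.
By linearity: E[X] = C(51, 3) · 2^{1 − 3} = 20825 · 1/4 = 20825/4.
Numerically: E[X] ≈ 5206.250000.

E[X] = C(51,3)·2^(1−C(3,2)) = 20825/4 ≈ 5206.250000.


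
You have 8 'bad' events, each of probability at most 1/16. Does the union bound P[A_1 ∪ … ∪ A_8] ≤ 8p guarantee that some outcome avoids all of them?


Union bound: P[∪_{i=1}^{8} A_i] ≤ Σ_i P[A_i] ≤ 8·p = 8·(1/16) = 1/2.
Numerically: 1/2 ≈ 0.500000.
Is 1/2 < 1? YES.
Since P[∪ A_i] ≤ 1/2 < 1, the complement has P[∩ A_i^c] ≥ 1 − 1/2 = 1/2 > 0, so some outcome avoids every A_i.

8·p = 1/2 ≈ 0.500000; existence CERTIFIED by the union bound.


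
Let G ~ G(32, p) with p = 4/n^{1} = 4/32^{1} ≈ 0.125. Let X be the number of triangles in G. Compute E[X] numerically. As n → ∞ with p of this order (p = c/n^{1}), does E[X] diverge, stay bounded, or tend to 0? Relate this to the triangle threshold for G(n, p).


Number of potential triangles: C(32, 3) = 4960.
Each occurs with probability p³ ≈ (0.125)³ ≈ 1.95312e-03.
By linearity: E[X] = C(32, 3)·p³ ≈ 4960 · 1.95312e-03 ≈ 9.688.
Here α = 1, so p = 4/n is exactly at the triangle threshold p ~ 1/n. Asymptotically E[X] → c³/6 = 4³/6 = 32/3 ≈ 10.667, a bounded constant. In this regime the triangle count is asymptotically Poisson(c³/6).

E[X] ≈ 9.688; in regime p = Θ(1/n^{1}) E[X] stays bounded (at the triangle threshold p ~ 1/n).


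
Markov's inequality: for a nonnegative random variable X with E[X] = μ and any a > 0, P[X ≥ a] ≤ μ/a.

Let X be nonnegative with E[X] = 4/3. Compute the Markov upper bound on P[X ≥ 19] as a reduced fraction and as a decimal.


μ = E[X] = 4/3, a = 19.
Markov: P[X ≥ 19] ≤ μ/a = (4/3)/19 = 4/57.
Numerically: ≈ 0.0702.
(Since a = 19 > μ = 1.3333, the bound 4/57 is < 1 and informative.)

P[X ≥ 19] ≤ 4/57 ≈ 0.0702.


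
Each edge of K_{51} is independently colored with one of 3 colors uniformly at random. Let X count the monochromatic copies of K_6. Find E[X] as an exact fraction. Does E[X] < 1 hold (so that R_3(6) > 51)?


E[X] = C(51, 6) · 3^{1 − 15} = 18009460 · 3^{−14} = 18009460/4782969.
As a reduced fraction: E[X] = 18009460/4782969 ≈ 3.76533.
Is E[X] < 1? NO.
Since E[X] ≥ 1, the first-moment bound is inconclusive at n = 51; it does NOT by itself certify R_3(6) > 51.

E[X] = 18009460/4782969 ≈ 3.76533; E[X] ≥ 1; first-moment method inconclusive here.


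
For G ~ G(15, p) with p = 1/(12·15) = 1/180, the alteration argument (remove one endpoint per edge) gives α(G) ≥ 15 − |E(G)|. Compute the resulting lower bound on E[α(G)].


E[|E(G)|] = C(15, 2)·p = 105 · (1/180) = 7/12.
E[α(G)] ≥ n − E[|E(G)|] = 15 − 7/12 = 173/12.
Numerically: ≈ 14.41667.
(This is only a lower bound; the true E[α(G)] may be larger.)

E[α(G)] ≥ 173/12 ≈ 14.41667.


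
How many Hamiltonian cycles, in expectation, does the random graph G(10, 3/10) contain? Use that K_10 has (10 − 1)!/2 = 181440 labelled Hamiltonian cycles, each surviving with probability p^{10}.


K_10 has (10 − 1)!/2 = 181440 labelled Hamiltonian cycles.
For each such Hamiltonian cycle H, let X_H = 1 if all 10 edges of H are present in G. Then P[X_H = 1] = p^{10} = (3/10)^{10} = 59049/10000000000.
By linearity: E[X] = Σ_H E[X_H] = 181440 · p^{10} = 181440 · 59049/10000000000 = 33480783/31250000.
Numerically: E[X] ≈ 1.07.

E[X] = 181440 · (3/10)^{10} = 33480783/31250000 ≈ 1.07.


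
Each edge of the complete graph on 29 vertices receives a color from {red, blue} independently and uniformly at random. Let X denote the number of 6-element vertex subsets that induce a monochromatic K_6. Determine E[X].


Let X = Σ_S X_S over the C(29, 6) = 475020 subsets S of size 6, where X_S = 1 if the K_6 on S is monochromatic.
For a fixed S, the K_6 on S has C(6, 2) = 15 edges. P[all 15 edges red] = (1/2)^15, and likewise for blue, so P[monochromatic] = 2·(1/2)^15 = 2^{1 − 15} = 1/16384.
Summing: E[X] = C(29, 6) · 2^{1 − 15} = 475020 · 1/16384 = 118755/4096.
Numerically: E[X] ≈ 28.992920.

E[X] = C(29,6)·2^(1−C(6,2)) = 118755/4096 ≈ 28.992920.


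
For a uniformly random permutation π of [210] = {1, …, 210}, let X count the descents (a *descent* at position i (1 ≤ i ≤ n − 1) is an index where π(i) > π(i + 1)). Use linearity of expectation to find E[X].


Write X = Σ X_I over i = 1, …, 209, with X_I the indicator of one descent.
There are 209 indicators.
For each fixed i, the pair (π(i), π(i+1)) is a uniformly random ordered pair of distinct values from {1, …, 210}; by symmetry P[π(i) > π(i+1)] = 1/2.
By linearity: E[X] = 209 · (1/2) = (210 − 1) · (1/2) = 209/2 ≈ 104.50000.

E[X] = 209/2 = 104.50000.


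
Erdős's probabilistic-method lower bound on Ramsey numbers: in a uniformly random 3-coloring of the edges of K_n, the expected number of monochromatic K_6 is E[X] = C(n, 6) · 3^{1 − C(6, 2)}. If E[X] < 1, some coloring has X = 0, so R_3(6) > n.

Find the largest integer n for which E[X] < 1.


We need C(n, 6) · 3^{1 − 15} < 1, i.e. C(n, 6) < 3^{15 − 1} = 4782969.
Check values of n near the boundary:
  n = 36: C(36, 6) = 1947792; 1947792 < 4782969? YES
  n = 37: C(37, 6) = 2324784; 2324784 < 4782969? YES
  n = 38: C(38, 6) = 2760681; 2760681 < 4782969? YES
  n = 39: C(39, 6) = 3262623; 3262623 < 4782969? YES
  n = 40: C(40, 6) = 3838380; 3838380 < 4782969? YES
  n = 41: C(41, 6) = 4496388; 4496388 < 4782969? YES
  n = 42: C(42, 6) = 5245786; 5245786 < 4782969? NO
The largest n with C(n, 6) < 4782969 is n = 41 (where E[X] = 1498796/1594323 ≈ 0.9401). Hence R_3(6) > 41, i.e. R_3(6) ≥ 42.

Largest n = 41; hence R_3(6) > 41.


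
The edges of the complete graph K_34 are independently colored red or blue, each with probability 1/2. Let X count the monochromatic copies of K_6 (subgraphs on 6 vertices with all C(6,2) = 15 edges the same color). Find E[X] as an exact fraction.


Let X = Σ_S X_S over the C(34, 6) = 1344904 subsets S of size 6, where X_S = 1 if the K_6 on S is monochromatic.
For a fixed S, the K_6 on S has C(6, 2) = 15 edges. P[all 15 edges red] = (1/2)^15, and likewise for blue, so P[monochromatic] = 2·(1/2)^15 = 2^{1 − 15} = 1/16384.
Summing: E[X] = C(34, 6) · 2^{1 − 15} = 1344904 · 1/16384 = 168113/2048.
Numerically: E[X] ≈ 82.086.

E[X] = C(34,6)·2^(1−C(6,2)) = 168113/2048 ≈ 82.086.


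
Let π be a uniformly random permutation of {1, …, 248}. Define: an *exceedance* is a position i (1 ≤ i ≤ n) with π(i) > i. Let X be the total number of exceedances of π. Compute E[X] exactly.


Write X = Σ_{i=1}^{248} X_i, where X_i = 1_{π(i) > i}.
For each fixed i, π(i) is uniform over {1, …, 248} (marginal of a uniform permutation), so P[π(i) > i] = (n − i)/n. Summing: Σ_{i=1}^{248} (n − i)/n = (0 + 1 + … + 247)/248 = 248(248 − 1)/(2·248) = (248 − 1)/2.
Hence E[X] = Σ_{i=1}^{248} (248 − i)/248 = 247/2 ≈ 123.5000.

E[X] = 247/2 = 123.5000.


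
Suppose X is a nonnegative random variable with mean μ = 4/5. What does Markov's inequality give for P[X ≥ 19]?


μ = E[X] = 4/5, a = 19.
Markov: P[X ≥ 19] ≤ μ/a = (4/5)/19 = 4/95.
Numerically: ≈ 0.042.
(Since a = 19 > μ = 0.800, the bound 4/95 is < 1 and informative.)

P[X ≥ 19] ≤ 4/95 ≈ 0.042.


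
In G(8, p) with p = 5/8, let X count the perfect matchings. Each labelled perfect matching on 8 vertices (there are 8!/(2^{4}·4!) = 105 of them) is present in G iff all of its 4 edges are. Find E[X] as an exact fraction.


K_8 has 8!/(2^{4}·4!) = 105 labelled perfect matchings.
For each such perfect matching H, let X_H = 1 if all 4 edges of H are present in G. Then P[X_H = 1] = p^{4} = (5/8)^{4} = 625/4096.
By linearity: E[X] = Σ_H E[X_H] = 105 · p^{4} = 105 · 625/4096 = 65625/4096.
Numerically: E[X] ≈ 16.0217.

E[X] = 105 · (5/8)^{4} = 65625/4096 ≈ 16.0217.


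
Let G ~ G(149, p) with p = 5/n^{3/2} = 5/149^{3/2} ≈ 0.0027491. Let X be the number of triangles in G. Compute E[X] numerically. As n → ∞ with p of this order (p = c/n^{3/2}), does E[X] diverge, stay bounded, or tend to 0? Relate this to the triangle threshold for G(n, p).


Number of potential triangles: C(149, 3) = 540274.
Each occurs with probability p³ ≈ (0.0027491)³ ≈ 2.07764721e-08.
By linearity: E[X] = C(149, 3)·p³ ≈ 540274 · 2.07764721e-08 ≈ 0.011225.
Since α = 3/2 > 1, p = c/n^{3/2} = o(1/n) is below the triangle threshold p ~ 1/n. Asymptotically E[X] ~ (c³/6)·n^{3(1−α)} = (5³/6)·n^{-1.5} → 0, so by Markov's inequality G has no triangles w.h.p.

E[X] ≈ 0.011225; in regime p = Θ(1/n^{3/2}) E[X] tends to 0 (below the triangle threshold p ~ 1/n).


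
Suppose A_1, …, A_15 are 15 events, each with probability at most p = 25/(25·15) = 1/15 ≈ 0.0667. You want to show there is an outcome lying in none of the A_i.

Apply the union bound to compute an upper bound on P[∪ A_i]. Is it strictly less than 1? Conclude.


Union bound: P[∪_{i=1}^{15} A_i] ≤ Σ_i P[A_i] ≤ 15·p = 15·(1/15) = 1.
Numerically: 1 ≈ 1.0000.
Is 1 < 1? NO.
Since the bound 1 is ≥ 1, the union bound is uninformative here; it does NOT by itself certify existence.

15·p = 1 ≈ 1.0000; existence NOT certified by the union bound.
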